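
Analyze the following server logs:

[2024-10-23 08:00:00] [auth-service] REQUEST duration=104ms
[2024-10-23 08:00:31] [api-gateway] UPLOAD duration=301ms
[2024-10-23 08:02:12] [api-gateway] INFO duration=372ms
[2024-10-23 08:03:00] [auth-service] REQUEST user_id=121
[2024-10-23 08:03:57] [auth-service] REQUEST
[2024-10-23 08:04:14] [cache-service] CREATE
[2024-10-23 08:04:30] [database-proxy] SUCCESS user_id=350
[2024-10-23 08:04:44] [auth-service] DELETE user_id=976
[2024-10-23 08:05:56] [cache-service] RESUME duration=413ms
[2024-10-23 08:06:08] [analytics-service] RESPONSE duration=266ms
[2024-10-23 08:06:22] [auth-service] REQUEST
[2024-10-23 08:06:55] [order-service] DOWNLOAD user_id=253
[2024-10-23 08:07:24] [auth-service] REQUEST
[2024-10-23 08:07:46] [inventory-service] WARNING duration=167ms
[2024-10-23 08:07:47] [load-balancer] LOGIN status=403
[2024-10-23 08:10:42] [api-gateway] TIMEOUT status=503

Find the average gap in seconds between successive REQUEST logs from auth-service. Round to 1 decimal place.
111.0

To calculate average interval:

1. Find all REQUEST events for auth-service in order
2. Calculate time gaps between consecutive events
3. Compute mean of gaps: 444 / 4 = 111.0 seconds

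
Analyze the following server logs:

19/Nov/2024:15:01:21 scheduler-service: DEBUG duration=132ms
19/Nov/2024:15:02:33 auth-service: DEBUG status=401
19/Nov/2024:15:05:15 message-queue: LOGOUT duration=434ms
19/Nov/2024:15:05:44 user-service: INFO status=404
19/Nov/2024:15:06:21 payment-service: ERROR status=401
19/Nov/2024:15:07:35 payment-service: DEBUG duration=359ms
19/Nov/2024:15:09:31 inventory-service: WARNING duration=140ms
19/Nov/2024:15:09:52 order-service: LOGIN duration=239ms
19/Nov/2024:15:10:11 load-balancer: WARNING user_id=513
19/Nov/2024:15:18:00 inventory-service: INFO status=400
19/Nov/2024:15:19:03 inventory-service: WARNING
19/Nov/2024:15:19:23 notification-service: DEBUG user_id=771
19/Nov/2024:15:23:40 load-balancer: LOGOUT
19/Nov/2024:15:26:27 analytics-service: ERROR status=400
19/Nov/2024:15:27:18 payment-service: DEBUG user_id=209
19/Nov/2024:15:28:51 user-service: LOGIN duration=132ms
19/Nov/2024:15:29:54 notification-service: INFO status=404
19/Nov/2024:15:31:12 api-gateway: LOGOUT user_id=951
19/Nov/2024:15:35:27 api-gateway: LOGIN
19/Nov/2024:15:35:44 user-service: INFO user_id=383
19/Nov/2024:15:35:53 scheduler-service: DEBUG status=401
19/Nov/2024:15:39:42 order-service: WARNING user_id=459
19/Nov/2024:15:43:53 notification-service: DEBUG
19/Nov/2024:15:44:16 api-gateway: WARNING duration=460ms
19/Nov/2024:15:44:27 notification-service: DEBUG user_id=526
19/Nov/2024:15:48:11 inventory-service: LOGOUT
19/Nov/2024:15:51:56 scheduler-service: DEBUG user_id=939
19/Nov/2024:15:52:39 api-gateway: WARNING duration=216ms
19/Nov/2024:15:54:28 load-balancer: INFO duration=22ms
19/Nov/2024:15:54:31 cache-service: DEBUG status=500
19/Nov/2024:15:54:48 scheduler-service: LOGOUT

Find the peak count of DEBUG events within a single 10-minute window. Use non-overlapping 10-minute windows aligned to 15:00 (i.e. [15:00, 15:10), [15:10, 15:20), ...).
3

To find the burst window:

1. Divide the log period into non-overlapping 10-minute windows starting at 15:00
2. Count DEBUG events in each window
3. Find the window with maximum count
4. Maximum events in a window: 3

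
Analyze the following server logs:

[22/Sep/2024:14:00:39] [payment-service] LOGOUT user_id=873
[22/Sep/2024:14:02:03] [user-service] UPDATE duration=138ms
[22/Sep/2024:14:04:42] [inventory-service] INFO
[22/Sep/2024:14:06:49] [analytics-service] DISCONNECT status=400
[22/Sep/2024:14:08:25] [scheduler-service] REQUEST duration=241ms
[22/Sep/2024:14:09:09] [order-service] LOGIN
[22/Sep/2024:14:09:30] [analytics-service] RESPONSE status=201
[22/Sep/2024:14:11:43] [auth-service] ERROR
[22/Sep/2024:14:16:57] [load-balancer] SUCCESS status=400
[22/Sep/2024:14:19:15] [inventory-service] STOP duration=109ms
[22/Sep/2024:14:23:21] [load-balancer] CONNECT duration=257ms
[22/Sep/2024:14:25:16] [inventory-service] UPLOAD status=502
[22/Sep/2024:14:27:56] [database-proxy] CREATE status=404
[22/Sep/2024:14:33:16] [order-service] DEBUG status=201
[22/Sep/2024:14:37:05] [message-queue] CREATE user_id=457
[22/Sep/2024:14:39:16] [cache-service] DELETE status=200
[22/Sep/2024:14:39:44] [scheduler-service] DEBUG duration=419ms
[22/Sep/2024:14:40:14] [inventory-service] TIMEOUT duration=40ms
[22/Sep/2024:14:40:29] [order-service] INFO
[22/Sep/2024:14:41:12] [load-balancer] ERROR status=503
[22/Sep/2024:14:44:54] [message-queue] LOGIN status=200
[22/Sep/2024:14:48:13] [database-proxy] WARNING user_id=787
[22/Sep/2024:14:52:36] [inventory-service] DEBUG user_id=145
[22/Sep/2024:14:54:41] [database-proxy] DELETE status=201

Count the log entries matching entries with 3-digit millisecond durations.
5

To find matching entries:

1. Pattern to match: entries with 3-digit millisecond durations
2. Scan each log entry for the pattern
3. Count matches: 5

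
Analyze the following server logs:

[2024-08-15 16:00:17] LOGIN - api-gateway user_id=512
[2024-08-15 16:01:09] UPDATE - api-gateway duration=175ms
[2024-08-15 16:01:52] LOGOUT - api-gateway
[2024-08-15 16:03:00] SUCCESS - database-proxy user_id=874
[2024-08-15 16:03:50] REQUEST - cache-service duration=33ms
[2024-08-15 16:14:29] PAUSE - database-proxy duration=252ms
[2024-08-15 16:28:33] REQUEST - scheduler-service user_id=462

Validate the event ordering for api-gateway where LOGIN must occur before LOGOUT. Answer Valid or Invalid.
Valid

To validate ordering:

1. Required order: LOGIN → LOGOUT
2. Rule: LOGIN must occur before LOGOUT
3. Check actual order of events for api-gateway
4. Result: Valid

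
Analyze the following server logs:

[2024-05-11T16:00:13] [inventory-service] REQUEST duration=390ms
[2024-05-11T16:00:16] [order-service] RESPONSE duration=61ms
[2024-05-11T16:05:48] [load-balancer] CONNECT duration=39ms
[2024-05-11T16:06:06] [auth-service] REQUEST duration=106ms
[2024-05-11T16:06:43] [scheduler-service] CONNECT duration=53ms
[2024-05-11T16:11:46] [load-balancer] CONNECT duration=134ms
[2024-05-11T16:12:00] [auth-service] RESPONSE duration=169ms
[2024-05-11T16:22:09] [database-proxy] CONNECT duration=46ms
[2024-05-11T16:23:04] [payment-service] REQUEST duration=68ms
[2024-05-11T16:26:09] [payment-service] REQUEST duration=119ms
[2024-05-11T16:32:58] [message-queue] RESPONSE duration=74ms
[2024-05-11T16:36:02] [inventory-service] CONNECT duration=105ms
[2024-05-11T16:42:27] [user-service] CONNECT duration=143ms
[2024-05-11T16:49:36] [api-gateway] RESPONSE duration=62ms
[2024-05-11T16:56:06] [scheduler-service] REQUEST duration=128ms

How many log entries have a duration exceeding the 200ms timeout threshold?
1

To count timeouts:

1. Threshold: 200ms
2. Extract duration from each log entry
3. Count entries where duration > 200
4. Timeout count: 1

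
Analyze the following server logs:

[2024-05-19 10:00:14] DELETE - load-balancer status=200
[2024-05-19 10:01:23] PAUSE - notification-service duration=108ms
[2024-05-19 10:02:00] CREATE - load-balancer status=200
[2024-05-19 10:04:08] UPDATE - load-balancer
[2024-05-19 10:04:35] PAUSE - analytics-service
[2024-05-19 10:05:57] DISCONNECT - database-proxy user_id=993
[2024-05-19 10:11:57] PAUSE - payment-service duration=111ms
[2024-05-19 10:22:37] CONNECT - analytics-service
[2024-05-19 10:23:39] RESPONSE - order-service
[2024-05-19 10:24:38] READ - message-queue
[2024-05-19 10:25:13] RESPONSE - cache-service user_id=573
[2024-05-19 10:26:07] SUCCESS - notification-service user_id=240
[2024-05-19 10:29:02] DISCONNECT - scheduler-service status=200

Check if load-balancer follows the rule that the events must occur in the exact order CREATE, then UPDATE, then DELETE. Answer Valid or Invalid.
Invalid

To validate ordering:

1. Required order: CREATE → UPDATE → DELETE
2. Rule: the events must occur in the exact order CREATE, then UPDATE, then DELETE
3. Check actual order of events for load-balancer
4. Result: Invalid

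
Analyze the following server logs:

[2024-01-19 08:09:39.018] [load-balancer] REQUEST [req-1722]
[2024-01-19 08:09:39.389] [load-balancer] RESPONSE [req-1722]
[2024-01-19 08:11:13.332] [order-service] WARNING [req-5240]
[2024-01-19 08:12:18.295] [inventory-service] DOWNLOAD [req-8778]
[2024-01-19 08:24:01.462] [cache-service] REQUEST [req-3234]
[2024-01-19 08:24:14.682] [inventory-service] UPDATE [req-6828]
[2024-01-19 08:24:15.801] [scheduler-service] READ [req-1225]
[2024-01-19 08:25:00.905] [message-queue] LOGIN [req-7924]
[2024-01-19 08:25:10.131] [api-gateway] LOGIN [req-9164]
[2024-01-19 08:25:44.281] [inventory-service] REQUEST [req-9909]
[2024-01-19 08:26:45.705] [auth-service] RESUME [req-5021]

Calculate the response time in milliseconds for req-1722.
371

To calculate latency:

1. Find REQUEST with id req-1722: 2024-01-19 08:09:39.018
2. Find RESPONSE with id req-1722: 2024-01-19 08:09:39.389
3. Latency: 2024-01-19 08:09:39.389 - 2024-01-19 08:09:39.018 = 371ms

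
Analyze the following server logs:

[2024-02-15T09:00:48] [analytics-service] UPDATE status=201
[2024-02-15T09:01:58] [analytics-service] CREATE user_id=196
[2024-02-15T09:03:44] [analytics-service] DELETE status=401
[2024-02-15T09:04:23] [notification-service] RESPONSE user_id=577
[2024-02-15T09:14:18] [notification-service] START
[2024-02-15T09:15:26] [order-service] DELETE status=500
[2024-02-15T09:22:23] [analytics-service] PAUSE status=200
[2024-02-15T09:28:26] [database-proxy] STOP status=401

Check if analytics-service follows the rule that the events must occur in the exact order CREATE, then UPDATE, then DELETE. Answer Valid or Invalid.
Invalid

To validate ordering:

1. Required order: CREATE → UPDATE → DELETE
2. Rule: the events must occur in the exact order CREATE, then UPDATE, then DELETE
3. Check actual order of events for analytics-service
4. Result: Invalid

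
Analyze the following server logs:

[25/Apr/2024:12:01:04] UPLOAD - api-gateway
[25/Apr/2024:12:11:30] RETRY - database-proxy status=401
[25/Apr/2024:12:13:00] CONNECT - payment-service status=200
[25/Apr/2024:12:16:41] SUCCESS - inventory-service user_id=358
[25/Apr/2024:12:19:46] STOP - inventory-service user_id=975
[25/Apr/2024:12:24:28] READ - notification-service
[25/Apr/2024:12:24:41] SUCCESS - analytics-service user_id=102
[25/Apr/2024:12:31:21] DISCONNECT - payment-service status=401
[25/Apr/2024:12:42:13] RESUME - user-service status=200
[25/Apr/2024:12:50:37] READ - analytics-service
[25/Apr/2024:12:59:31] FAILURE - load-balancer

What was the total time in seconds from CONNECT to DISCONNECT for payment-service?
1101

To calculate state duration:

1. Find CONNECT event for payment-service: 25/Apr/2024:12:13:00
2. Find DISCONNECT event for payment-service: 25/Apr/2024:12:31:21
3. Calculate duration: 25/Apr/2024:12:31:21 - 25/Apr/2024:12:13:00 = 1101 seconds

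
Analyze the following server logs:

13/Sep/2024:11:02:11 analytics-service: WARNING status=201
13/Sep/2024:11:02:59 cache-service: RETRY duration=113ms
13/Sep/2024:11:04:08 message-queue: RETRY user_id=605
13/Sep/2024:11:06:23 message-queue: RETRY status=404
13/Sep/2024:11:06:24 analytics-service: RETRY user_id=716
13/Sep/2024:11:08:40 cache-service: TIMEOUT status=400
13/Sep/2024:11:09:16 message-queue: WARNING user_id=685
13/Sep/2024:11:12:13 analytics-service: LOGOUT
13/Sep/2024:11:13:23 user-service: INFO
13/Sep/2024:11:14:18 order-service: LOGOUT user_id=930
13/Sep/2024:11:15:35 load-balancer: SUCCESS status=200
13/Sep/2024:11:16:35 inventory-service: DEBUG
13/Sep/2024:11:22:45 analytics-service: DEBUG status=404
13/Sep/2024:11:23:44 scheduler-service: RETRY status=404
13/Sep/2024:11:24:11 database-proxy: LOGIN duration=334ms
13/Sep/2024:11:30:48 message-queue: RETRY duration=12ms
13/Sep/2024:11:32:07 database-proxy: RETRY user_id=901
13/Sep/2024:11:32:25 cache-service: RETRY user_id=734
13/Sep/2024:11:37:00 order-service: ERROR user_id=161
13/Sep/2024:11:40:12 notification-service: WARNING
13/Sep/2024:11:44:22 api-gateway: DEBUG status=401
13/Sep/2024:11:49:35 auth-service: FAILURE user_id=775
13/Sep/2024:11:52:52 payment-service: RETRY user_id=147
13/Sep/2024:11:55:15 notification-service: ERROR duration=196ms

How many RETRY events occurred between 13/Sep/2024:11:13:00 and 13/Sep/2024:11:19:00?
0

To count events in the time window:

1. Window boundaries: 13/Sep/2024:11:13:00 to 13/Sep/2024:11:19:00
2. Filter for RETRY events within this window
3. Count matching events: 0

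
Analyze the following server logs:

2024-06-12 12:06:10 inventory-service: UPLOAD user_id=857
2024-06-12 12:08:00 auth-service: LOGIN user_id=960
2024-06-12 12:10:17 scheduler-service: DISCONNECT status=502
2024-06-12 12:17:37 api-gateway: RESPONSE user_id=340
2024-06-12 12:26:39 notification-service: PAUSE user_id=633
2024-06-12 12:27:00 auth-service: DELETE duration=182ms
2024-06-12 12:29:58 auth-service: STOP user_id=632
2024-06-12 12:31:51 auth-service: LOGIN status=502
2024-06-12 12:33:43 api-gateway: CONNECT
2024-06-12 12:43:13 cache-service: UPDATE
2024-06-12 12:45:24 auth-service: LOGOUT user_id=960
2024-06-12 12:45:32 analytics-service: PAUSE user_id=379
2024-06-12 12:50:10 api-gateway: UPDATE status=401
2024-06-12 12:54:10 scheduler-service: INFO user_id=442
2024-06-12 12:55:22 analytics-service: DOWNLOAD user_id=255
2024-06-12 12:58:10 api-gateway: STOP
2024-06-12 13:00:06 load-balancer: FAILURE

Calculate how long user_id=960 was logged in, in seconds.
2244

To calculate session duration:

1. Find LOGIN event for user_id=960: 2024-06-12 12:08:00
2. Find LOGOUT event for user_id=960: 2024-06-12 12:45:24
3. Session duration: 2024-06-12 12:45:24 - 2024-06-12 12:08:00 = 2244 seconds (37 minutes)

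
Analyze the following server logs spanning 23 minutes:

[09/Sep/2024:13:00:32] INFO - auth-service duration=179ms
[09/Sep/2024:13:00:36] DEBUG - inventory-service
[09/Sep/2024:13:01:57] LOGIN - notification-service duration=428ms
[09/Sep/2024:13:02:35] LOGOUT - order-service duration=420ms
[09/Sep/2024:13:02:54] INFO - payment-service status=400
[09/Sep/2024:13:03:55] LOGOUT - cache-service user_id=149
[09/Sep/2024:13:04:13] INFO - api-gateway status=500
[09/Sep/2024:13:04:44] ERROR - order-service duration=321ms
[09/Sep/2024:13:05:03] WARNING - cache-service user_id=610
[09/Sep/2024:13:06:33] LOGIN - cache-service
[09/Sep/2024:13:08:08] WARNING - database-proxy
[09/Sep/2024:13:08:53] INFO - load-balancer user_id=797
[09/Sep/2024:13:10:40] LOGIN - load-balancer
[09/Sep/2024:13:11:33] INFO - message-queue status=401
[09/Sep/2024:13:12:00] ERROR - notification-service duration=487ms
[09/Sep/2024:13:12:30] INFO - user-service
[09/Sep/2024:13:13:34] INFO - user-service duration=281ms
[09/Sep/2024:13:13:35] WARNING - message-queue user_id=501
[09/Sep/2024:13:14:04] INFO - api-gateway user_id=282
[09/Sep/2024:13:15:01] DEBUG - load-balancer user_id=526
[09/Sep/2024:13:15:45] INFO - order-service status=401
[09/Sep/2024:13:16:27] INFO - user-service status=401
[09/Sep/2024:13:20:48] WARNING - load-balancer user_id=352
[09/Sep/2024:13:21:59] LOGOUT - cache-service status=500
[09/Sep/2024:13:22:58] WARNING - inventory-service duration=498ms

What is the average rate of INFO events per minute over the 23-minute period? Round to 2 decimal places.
0.43

To calculate the rate:

1. Count total INFO events: 10
2. Total time period: 23 minutes
3. Rate = 10 / 23 = 0.43 events per minute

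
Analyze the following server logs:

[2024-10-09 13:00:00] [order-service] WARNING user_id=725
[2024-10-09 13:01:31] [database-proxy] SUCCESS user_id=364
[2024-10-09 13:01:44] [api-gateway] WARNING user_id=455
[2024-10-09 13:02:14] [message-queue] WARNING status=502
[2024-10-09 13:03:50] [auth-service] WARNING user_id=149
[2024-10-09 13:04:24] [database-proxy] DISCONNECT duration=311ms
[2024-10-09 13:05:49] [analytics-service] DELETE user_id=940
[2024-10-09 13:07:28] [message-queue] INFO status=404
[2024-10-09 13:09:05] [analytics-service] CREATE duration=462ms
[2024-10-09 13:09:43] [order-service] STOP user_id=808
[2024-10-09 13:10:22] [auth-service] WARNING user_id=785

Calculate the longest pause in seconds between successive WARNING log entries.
392

To find the longest gap:

1. Extract all WARNING events in chronological order
2. Calculate time differences between consecutive events
3. Find the maximum difference
4. Longest gap: 392 seconds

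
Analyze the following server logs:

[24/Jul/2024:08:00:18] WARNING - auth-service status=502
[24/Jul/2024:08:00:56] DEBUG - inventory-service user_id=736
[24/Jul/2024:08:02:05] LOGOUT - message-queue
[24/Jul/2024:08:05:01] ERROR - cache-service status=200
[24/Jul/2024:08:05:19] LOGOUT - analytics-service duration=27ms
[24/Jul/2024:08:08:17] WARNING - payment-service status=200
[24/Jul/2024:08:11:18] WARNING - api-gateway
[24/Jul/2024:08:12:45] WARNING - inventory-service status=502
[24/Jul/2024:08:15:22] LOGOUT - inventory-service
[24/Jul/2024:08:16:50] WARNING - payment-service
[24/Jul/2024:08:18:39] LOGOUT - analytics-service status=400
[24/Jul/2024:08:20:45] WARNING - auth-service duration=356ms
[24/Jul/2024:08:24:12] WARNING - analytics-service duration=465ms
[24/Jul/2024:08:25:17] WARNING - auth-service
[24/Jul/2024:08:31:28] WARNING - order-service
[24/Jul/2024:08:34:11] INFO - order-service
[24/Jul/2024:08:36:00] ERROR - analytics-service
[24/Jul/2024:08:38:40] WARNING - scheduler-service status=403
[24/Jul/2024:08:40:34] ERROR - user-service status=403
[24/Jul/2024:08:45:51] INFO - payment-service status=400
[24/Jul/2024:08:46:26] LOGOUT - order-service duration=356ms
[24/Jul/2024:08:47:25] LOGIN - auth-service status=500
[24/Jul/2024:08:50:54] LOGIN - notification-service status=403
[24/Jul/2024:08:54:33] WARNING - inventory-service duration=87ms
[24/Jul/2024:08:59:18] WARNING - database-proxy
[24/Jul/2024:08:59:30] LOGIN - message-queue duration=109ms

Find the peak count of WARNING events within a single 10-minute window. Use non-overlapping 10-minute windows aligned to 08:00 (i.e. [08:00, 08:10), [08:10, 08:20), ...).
3

To find the burst window:

1. Divide the log period into non-overlapping 10-minute windows starting at 08:00
2. Count WARNING events in each window
3. Find the window with maximum count
4. Maximum events in a window: 3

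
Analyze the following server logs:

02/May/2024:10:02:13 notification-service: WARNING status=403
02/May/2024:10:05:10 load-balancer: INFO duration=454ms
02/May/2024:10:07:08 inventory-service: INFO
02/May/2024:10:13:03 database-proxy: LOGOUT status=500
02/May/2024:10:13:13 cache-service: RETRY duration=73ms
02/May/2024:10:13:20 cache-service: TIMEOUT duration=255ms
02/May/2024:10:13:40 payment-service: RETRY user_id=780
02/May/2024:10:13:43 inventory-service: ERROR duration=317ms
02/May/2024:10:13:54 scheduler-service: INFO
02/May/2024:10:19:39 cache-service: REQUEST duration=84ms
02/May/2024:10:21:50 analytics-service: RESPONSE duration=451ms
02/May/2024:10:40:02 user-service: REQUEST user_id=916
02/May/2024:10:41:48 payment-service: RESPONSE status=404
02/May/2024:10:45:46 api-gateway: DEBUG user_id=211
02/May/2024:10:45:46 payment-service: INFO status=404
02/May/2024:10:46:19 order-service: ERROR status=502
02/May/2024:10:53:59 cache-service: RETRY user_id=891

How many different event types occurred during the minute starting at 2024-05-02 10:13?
5

To count unique event types:

1. Filter events in the minute starting at 2024-05-02 10:13
2. Extract event types from matching entries
3. Count unique types: 5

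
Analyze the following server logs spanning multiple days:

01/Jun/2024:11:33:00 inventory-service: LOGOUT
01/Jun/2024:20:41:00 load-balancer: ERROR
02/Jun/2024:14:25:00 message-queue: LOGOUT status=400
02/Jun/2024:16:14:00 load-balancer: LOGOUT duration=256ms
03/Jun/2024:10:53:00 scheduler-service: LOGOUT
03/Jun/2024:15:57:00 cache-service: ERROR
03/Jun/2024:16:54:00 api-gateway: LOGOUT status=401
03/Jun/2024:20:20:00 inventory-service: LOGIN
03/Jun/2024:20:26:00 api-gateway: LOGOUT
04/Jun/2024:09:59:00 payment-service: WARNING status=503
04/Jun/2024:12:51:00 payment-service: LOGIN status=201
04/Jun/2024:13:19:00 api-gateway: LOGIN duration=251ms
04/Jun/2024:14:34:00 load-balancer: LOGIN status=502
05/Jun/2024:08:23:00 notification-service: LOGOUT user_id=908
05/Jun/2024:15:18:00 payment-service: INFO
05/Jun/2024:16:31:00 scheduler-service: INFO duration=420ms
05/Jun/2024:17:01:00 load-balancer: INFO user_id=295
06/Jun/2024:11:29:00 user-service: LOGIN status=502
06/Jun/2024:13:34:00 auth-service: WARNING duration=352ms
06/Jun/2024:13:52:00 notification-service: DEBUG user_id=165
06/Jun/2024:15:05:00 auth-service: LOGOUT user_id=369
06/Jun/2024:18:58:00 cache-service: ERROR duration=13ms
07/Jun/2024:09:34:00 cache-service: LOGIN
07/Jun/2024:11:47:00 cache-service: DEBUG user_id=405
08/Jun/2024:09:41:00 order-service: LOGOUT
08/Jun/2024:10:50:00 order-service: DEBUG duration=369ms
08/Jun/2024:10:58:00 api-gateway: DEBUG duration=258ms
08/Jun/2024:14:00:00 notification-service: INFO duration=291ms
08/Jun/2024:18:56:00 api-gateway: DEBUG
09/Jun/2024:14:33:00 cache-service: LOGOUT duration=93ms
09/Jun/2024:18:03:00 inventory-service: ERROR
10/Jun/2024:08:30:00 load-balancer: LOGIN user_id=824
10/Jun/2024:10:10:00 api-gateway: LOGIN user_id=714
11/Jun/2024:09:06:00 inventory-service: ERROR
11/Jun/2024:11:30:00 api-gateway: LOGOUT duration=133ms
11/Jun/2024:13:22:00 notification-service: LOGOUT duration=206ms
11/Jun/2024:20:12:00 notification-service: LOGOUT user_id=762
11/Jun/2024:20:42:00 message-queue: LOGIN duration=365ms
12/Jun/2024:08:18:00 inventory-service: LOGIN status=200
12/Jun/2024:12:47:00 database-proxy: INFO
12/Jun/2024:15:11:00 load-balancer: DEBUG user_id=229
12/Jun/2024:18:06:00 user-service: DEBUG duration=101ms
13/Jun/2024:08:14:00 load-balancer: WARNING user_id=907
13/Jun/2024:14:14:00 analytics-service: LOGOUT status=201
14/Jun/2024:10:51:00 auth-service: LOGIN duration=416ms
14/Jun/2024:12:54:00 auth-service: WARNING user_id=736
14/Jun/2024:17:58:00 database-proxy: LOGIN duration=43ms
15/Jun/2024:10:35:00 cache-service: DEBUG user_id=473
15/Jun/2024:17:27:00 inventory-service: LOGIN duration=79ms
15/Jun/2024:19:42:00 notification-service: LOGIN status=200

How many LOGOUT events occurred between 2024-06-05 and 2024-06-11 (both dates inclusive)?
7

To filter by date range:

1. Date range: 2024-06-05 through 2024-06-11, both dates inclusive
2. Filter for LOGOUT events whose date falls in this range
3. Count matching events: 7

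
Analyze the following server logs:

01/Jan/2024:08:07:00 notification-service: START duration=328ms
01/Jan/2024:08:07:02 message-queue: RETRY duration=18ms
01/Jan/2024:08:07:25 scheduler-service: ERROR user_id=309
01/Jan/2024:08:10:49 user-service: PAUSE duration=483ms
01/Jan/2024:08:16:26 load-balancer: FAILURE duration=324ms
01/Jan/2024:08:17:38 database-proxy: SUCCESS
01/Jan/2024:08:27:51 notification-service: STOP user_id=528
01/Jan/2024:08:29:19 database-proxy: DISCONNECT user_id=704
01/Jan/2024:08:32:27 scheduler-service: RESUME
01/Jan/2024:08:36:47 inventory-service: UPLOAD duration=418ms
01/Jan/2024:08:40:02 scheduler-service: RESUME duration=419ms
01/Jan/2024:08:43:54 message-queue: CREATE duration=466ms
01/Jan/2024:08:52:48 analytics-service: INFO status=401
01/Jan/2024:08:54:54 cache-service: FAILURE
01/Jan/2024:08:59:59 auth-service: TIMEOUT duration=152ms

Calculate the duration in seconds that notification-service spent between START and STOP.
1251

To calculate state duration:

1. Find START event for notification-service: 01/Jan/2024:08:07:00
2. Find STOP event for notification-service: 01/Jan/2024:08:27:51
3. Calculate duration: 01/Jan/2024:08:27:51 - 01/Jan/2024:08:07:00 = 1251 seconds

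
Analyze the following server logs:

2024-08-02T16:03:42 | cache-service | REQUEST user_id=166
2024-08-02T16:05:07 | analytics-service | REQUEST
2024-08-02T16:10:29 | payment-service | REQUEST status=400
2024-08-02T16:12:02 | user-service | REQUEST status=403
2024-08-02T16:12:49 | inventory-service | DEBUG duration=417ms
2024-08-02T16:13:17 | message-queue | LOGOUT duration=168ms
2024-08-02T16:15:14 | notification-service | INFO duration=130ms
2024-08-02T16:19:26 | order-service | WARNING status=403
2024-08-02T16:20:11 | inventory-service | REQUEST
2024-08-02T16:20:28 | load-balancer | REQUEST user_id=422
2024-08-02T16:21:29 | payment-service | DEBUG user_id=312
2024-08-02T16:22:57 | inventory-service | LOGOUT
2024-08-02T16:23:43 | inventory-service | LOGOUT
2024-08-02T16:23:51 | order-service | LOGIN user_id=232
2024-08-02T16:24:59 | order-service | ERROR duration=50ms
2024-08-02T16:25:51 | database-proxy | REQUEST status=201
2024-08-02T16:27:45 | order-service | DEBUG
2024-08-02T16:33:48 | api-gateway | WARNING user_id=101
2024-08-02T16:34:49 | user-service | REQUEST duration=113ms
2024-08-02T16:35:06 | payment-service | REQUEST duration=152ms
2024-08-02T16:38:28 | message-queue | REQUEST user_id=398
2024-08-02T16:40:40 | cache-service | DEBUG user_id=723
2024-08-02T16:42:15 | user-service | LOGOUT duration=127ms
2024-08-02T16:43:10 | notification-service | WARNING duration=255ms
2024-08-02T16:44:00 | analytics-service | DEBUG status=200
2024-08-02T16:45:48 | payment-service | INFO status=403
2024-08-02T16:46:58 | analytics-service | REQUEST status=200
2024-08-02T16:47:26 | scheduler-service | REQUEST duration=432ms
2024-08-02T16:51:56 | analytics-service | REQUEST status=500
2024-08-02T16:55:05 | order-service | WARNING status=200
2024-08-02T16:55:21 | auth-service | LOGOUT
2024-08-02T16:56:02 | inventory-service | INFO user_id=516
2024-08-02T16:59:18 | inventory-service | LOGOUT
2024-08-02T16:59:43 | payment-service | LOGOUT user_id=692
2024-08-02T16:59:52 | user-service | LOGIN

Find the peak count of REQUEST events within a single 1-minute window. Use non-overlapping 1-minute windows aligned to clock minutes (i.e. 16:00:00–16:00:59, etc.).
2

To find the burst window:

1. Divide the log period into non-overlapping 1-minute windows starting at 16:00
2. Count REQUEST events in each window
3. Find the window with maximum count
4. Maximum events in a window: 2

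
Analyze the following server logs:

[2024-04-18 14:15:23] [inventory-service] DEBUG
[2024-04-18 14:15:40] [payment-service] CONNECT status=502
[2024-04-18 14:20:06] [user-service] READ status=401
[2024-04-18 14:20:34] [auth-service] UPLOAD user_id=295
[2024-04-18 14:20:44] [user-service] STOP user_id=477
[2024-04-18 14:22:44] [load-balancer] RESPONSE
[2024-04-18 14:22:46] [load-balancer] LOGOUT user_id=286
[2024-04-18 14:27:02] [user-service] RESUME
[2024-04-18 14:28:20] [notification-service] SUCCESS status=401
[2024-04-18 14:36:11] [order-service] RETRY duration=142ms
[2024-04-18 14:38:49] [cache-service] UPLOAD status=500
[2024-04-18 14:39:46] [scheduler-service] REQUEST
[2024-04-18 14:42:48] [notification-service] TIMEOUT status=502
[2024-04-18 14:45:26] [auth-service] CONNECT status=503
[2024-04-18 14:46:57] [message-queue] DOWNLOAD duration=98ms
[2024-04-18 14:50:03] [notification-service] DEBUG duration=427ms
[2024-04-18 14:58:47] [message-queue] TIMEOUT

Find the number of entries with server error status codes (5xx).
4

To find matching entries:

1. Pattern to match: server error status codes (5xx)
2. Scan each log entry for the pattern
3. Count matches: 4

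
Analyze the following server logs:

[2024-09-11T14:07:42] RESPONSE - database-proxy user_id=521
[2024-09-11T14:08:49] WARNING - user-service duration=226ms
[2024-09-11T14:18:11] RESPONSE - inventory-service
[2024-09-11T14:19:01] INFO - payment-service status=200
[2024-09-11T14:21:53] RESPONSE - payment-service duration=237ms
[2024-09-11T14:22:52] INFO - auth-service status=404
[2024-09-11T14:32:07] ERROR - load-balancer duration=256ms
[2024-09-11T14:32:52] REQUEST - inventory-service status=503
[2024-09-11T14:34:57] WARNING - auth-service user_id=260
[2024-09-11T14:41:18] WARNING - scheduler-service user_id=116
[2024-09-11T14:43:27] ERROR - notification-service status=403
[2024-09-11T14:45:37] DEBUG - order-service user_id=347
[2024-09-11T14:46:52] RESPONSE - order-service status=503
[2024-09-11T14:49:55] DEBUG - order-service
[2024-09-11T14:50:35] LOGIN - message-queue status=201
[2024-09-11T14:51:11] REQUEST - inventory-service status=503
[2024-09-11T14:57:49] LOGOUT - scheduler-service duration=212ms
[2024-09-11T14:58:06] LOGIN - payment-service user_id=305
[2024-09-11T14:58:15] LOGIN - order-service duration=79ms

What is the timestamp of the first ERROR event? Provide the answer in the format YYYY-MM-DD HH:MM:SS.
2024-09-11 14:32:07

To find the first event:

1. Filter for all ERROR events
2. Sort by timestamp
3. Select the first one
4. Timestamp: 2024-09-11 14:32:07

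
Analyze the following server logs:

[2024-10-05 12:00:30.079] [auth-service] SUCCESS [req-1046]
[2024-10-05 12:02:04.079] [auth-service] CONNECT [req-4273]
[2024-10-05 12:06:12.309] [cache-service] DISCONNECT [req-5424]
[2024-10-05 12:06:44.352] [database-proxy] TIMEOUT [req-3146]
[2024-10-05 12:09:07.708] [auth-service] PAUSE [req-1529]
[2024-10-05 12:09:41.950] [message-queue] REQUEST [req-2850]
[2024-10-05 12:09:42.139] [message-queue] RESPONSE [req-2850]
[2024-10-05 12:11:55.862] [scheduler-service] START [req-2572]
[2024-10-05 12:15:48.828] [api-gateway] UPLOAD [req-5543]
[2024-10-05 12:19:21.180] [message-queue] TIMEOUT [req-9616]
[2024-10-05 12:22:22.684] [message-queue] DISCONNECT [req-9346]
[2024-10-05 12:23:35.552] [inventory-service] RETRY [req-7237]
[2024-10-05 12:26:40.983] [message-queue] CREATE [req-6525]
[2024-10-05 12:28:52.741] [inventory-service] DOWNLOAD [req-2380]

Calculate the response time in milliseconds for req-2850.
189

To calculate latency:

1. Find REQUEST with id req-2850: 2024-10-05 12:09:41.950
2. Find RESPONSE with id req-2850: 2024-10-05 12:09:42.139
3. Latency: 2024-10-05 12:09:42.139 - 2024-10-05 12:09:41.950 = 189ms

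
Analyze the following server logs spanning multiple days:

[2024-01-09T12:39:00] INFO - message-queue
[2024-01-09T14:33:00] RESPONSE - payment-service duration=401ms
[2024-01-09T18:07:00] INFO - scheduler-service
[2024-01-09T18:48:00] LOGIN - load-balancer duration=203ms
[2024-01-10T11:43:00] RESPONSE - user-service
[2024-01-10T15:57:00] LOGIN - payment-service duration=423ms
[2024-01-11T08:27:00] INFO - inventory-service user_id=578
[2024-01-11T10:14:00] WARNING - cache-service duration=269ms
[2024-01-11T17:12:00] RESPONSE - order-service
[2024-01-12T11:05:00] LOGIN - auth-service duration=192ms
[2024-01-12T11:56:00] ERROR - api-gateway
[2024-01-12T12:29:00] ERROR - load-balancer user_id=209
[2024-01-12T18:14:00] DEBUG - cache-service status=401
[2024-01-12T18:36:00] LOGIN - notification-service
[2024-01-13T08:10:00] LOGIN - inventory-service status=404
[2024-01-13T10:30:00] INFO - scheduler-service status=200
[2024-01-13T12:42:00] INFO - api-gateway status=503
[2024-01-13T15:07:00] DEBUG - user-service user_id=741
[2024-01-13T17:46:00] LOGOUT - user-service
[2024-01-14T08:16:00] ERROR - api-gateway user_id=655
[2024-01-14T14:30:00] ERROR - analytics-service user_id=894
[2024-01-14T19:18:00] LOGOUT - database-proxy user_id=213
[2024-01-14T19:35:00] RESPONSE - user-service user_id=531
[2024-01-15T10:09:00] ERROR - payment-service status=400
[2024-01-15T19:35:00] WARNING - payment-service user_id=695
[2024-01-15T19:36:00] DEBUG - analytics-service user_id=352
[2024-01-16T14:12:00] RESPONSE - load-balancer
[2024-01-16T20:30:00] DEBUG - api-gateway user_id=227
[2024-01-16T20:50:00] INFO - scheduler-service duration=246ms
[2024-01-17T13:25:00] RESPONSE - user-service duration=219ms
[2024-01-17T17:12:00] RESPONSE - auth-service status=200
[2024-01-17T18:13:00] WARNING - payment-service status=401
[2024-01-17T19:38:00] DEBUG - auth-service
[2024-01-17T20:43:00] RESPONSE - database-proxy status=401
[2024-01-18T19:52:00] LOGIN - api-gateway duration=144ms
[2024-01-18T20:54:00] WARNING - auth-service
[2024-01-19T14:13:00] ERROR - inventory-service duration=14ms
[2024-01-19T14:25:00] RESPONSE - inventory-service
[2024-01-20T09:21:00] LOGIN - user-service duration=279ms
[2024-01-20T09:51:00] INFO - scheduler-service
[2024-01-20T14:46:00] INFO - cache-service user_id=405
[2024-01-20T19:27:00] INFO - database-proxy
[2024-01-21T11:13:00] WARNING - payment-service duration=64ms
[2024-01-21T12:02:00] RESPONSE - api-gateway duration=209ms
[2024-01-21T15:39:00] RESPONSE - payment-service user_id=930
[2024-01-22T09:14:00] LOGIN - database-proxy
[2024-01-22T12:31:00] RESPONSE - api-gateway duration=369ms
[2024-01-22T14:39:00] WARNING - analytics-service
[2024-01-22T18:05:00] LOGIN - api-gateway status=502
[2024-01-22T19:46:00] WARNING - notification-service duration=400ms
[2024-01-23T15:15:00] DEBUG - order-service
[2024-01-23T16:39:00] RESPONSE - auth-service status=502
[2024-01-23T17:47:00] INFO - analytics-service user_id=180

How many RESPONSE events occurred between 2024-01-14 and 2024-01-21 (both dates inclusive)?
8

To filter by date range:

1. Date range: 2024-01-14 through 2024-01-21, both dates inclusive
2. Filter for RESPONSE events whose date falls in this range
3. Count matching events: 8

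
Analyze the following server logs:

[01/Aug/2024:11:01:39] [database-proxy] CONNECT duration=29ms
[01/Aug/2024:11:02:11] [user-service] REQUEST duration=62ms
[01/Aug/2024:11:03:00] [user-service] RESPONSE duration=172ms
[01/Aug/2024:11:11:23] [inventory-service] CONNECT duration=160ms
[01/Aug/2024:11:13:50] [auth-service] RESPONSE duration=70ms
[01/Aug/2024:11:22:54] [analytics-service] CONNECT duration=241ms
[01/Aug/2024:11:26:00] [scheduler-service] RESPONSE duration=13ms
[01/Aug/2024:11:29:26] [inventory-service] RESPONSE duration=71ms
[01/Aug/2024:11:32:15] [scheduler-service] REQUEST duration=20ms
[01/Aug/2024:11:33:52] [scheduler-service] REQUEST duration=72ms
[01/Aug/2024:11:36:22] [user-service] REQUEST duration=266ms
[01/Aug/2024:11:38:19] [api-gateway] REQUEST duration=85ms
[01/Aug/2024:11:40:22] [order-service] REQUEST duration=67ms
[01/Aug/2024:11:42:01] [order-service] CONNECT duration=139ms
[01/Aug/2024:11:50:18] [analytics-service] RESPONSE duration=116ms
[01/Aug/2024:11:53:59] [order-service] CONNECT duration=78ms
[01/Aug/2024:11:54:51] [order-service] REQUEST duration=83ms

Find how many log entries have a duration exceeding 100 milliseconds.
6

To count timeouts:

1. Threshold: 100ms
2. Extract duration from each log entry
3. Count entries where duration > 100
4. Timeout count: 6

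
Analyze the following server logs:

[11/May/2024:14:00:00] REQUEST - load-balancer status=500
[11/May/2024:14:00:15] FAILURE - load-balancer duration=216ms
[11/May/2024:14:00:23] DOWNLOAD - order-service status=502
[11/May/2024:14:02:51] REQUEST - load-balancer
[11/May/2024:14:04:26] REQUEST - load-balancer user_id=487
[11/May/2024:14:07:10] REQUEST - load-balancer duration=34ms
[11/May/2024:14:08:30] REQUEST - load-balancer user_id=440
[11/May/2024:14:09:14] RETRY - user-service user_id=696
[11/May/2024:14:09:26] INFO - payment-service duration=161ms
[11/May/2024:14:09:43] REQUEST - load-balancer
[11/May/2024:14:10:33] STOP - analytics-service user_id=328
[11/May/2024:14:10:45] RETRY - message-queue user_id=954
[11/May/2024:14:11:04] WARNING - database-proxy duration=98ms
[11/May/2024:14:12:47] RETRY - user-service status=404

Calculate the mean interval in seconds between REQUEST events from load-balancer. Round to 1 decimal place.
116.6

To calculate average interval:

1. Find all REQUEST events for load-balancer in order
2. Calculate time gaps between consecutive events
3. Compute mean of gaps: 583 / 5 = 116.6 seconds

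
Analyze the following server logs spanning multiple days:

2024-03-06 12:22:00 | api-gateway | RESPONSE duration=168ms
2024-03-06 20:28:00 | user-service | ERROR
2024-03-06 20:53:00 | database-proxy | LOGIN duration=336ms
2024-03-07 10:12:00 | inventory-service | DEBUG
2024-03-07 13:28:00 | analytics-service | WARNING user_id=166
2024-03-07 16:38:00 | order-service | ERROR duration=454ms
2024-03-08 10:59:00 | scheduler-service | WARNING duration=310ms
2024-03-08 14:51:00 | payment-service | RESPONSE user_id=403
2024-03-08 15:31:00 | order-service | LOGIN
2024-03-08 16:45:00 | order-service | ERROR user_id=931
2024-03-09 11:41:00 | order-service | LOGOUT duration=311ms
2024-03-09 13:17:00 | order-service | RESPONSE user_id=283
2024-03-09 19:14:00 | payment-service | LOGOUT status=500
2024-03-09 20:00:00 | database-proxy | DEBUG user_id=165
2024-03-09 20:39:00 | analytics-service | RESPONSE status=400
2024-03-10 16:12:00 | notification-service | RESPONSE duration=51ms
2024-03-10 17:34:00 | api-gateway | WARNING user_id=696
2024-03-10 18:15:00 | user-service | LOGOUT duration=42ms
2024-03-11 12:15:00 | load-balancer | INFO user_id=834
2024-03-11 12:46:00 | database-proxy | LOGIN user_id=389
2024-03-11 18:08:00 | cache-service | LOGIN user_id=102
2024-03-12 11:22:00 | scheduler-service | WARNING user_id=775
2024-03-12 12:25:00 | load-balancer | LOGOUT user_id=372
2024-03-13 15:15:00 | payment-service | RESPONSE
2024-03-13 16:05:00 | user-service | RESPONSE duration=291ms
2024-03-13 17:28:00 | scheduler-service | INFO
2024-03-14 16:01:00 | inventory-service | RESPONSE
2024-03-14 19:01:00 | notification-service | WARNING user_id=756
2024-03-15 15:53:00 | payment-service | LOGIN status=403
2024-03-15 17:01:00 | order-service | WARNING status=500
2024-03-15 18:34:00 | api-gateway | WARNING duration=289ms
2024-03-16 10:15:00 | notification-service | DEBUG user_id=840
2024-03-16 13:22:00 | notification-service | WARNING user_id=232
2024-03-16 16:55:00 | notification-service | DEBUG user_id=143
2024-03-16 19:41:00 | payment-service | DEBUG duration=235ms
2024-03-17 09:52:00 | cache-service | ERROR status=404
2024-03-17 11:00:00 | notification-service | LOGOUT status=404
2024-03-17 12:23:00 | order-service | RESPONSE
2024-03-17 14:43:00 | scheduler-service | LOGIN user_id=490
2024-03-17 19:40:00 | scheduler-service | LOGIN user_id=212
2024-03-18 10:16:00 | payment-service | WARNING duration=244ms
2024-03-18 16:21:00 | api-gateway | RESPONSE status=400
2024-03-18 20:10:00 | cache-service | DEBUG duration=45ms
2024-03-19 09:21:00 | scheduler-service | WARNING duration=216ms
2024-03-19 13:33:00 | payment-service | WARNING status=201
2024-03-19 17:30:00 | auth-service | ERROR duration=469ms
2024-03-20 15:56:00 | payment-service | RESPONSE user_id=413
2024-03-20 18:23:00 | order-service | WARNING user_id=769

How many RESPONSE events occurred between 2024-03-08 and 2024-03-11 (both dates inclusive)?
4

To filter by date range:

1. Date range: 2024-03-08 through 2024-03-11, both dates inclusive
2. Filter for RESPONSE events whose date falls in this range
3. Count matching events: 4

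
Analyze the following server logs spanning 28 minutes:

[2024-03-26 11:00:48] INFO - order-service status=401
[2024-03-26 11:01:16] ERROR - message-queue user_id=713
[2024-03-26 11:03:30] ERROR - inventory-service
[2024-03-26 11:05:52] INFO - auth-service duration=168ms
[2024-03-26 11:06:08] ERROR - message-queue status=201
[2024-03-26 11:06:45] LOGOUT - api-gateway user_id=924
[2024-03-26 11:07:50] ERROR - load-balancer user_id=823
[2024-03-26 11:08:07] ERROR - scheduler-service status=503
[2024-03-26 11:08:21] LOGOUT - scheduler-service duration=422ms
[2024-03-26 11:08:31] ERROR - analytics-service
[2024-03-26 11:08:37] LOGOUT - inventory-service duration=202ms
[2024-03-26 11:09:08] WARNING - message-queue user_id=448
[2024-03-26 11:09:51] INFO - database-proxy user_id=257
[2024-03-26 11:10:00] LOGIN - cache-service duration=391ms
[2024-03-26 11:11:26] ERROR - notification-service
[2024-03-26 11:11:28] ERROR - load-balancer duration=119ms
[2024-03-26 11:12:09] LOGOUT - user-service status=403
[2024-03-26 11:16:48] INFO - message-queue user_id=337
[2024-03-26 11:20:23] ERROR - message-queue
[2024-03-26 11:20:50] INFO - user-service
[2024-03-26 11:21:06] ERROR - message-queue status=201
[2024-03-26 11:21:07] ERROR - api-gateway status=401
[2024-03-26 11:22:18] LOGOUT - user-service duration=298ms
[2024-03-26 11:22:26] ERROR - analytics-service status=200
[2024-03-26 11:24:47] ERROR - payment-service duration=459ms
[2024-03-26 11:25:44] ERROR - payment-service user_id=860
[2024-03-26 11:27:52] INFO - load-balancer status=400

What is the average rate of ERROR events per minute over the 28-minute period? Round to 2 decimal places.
0.5

To calculate the rate:

1. Count total ERROR events: 14
2. Total time period: 28 minutes
3. Rate = 14 / 28 = 0.5 events per minute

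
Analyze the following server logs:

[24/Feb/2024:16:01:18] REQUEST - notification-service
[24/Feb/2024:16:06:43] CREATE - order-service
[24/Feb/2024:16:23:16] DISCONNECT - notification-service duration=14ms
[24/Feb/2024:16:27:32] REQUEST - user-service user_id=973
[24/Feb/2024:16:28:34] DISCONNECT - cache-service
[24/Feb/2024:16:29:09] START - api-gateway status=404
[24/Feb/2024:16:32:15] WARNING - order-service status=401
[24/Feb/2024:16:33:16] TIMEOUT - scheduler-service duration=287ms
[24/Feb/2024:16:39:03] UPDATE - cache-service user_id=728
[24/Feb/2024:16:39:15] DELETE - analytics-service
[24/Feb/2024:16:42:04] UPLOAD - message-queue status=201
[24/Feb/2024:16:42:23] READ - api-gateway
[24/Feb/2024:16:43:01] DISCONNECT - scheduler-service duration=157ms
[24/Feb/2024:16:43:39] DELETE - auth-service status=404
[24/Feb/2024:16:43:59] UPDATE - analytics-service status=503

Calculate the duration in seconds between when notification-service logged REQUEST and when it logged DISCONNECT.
1318

To find the time between events:

1. Locate the first REQUEST event for notification-service: 24/Feb/2024:16:01:18
2. Locate the first DISCONNECT event for notification-service: 24/Feb/2024:16:23:16
3. Calculate the difference: 24/Feb/2024:16:23:16 - 24/Feb/2024:16:01:18 = 1318 seconds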